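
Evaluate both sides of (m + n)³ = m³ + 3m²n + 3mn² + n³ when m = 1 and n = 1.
LHS = (1 + 1)³ = 8
RHS = 1³ + 3·1²·1 + 3·1·1² + 1³ = 8

LHS = RHS: the two sides agree.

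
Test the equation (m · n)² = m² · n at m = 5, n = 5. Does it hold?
Substituting m = 5, n = 5:

LHS = (5 · 5)² = 625
RHS = 5² · 5 = 125

LHS ≠ RHS, so the equation does not hold at this point.

Answer: Fails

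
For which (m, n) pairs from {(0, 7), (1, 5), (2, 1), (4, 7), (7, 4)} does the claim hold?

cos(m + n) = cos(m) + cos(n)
None

Testing each pair:
(0, 7): LHS = cos(7) ≈ 0.7539, RHS = cos(7) + 1 ≈ 1.754 → fails
(1, 5): LHS = cos(6) ≈ 0.9602, RHS = cos(5) + cos(1) ≈ 0.824 → fails
(2, 1): LHS = cos(3) ≈ -0.99, RHS = cos(2) + cos(1) ≈ 0.1242 → fails
(4, 7): LHS = cos(11) ≈ 0.004426, RHS = cos(4) + cos(7) ≈ 0.1003 → fails
(7, 4): LHS = cos(11) ≈ 0.004426, RHS = cos(4) + cos(7) ≈ 0.1003 → fails

No pair satisfies the claim.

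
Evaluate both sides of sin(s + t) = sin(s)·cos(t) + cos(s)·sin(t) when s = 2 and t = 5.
LHS = sin(2 + 5) = sin(7) ≈ 0.657
RHS = sin(2)·cos(5) + cos(2)·sin(5) = sin(2)·cos(5) + sin(5)·cos(2) ≈ 0.657

LHS = RHS: the two sides agree.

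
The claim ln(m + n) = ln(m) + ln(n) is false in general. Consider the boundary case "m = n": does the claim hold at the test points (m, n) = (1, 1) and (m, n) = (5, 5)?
No, fails at both test points

At (1, 1): LHS = ln(2) ≈ 0.6931 ≠ RHS = 0
At (5, 5): LHS = ln(10) ≈ 2.303 ≠ RHS = 2·ln(5) ≈ 3.219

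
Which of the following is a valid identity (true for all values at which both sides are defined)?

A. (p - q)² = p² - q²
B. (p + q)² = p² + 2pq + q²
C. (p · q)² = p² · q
B

A: fails at (3, 4) — LHS = 1, RHS = -7.
B: holds — e.g. at (3, 7), both sides equal 100.
C: fails at (5, 5) — LHS = 625, RHS = 125.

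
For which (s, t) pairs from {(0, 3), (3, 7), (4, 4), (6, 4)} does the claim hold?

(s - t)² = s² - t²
(4, 4)

Testing each pair:
(0, 3): LHS = 9, RHS = -9 → fails
(3, 7): LHS = 16, RHS = -40 → fails
(4, 4): LHS = 0, RHS = 0 → holds
(6, 4): LHS = 4, RHS = 20 → fails

1 of 4 pairs satisfies the claim.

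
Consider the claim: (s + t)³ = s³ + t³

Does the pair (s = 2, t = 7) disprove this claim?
Yes

Substituting s = 2, t = 7:
LHS = (2 + 7)³ = 729
RHS = 2³ + 7³ = 351

Since LHS ≠ RHS, this pair disproves the claim.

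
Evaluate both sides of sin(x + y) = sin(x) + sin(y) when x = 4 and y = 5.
LHS = sin(4 + 5) = sin(9) ≈ 0.4121
RHS = sin(4) + sin(5) ≈ -1.716

LHS ≠ RHS (they differ by about 2.128), so the equation does not hold here.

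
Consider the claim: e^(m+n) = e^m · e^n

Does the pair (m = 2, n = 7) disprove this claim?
No

Substituting m = 2, n = 7:
LHS = e^(2+7) = e^9 ≈ 8103
RHS = e^2 · e^7 = e^9 ≈ 8103

The sides agree, so this pair does not disprove the claim.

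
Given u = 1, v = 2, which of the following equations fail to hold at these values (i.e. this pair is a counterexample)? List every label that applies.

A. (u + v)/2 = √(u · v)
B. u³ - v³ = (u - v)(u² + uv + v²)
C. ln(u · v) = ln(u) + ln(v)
A

Evaluating each claim at the given values:
A. LHS = 3/2, RHS = √(2) ≈ 1.414 → fails here (LHS ≠ RHS)
B. LHS = -7, RHS = -7 → holds here (LHS = RHS)
C. LHS = ln(2) ≈ 0.6931, RHS = ln(2) ≈ 0.6931 → holds here (LHS = RHS)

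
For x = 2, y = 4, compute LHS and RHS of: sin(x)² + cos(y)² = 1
LHS = sin(2)² + cos(4)² ≈ 1.254
RHS = 1

LHS ≠ RHS (they differ by about 0.2541), so the equation does not hold here.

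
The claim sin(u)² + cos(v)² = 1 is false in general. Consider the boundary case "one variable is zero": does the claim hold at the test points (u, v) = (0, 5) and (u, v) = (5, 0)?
At (0, 5): LHS = cos(5)² ≈ 0.08046 ≠ RHS = 1
At (5, 0): LHS = sin(5)² + 1 ≈ 1.92 ≠ RHS = 1

Answer: No, fails at both test points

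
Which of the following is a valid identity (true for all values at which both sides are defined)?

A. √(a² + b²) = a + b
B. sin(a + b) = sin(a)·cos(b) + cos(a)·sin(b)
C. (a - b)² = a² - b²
A: fails at (4, 5) — LHS = √(41) ≈ 6.403, RHS = 9.
B: holds — e.g. at (3, 5), both sides equal sin(8) ≈ 0.9894.
C: fails at (4, 5) — LHS = 1, RHS = -9.

Answer: B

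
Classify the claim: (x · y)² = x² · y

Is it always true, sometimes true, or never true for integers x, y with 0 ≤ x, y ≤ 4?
Sometimes true

It holds at (x, y) = (3, 1) (both sides equal 9), but fails at (x, y) = (4, 3) (LHS = 144, RHS = 48).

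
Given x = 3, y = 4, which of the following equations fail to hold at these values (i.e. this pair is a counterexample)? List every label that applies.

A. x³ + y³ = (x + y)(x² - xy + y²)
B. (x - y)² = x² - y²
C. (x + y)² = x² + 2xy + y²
Evaluating each claim at the given values:
A. LHS = 91, RHS = 91 → holds here (LHS = RHS)
B. LHS = 1, RHS = -7 → fails here (LHS ≠ RHS)
C. LHS = 49, RHS = 49 → holds here (LHS = RHS)

Answer: B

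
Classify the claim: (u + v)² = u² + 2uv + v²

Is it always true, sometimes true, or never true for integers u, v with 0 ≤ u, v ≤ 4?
The identity holds for every pair in the range. For instance at (u, v) = (3, 1): both sides equal 16.

Answer: Always true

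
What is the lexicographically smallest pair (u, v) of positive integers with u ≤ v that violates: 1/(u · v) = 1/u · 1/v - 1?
Substituting (1, 1) into the claim:
LHS = 1/(1 · 1) = 1
RHS = 1/1 · 1/1 - 1 = 0

Since LHS ≠ RHS, this pair disproves the claim, and no lexicographically smaller pair (u ≤ v, positive integers) does.

For instance (1, 4) is also a counterexample (LHS = 1/4, RHS = -3/4), but it's lexicographically larger.

Answer: (u, v) = (1, 1)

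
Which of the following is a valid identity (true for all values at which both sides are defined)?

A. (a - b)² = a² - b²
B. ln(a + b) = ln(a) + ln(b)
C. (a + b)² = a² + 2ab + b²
C

A: fails at (2, 7) — LHS = 25, RHS = -45.
B: fails at (1, 5) — LHS = ln(6) ≈ 1.792, RHS = ln(5) ≈ 1.609.
C: holds — e.g. at (1, 2), both sides equal 9.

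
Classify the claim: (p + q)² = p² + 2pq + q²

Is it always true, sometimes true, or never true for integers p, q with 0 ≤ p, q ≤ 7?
Always true

The identity holds for every pair in the range. For instance at (p, q) = (1, 4): both sides equal 25.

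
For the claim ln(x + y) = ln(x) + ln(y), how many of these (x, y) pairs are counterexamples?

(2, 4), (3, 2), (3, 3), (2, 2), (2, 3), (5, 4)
Testing each pair:
(2, 4): LHS = ln(6) ≈ 1.792, RHS = ln(2) + ln(4) ≈ 2.079 → counterexample
(3, 2): LHS = ln(5) ≈ 1.609, RHS = ln(2) + ln(3) ≈ 1.792 → counterexample
(3, 3): LHS = ln(6) ≈ 1.792, RHS = 2·ln(3) ≈ 2.197 → counterexample
(2, 2): LHS = ln(4) ≈ 1.386, RHS = 2·ln(2) ≈ 1.386 → satisfies claim
(2, 3): LHS = ln(5) ≈ 1.609, RHS = ln(2) + ln(3) ≈ 1.792 → counterexample
(5, 4): LHS = ln(9) ≈ 2.197, RHS = ln(4) + ln(5) ≈ 2.996 → counterexample

That makes 5 counterexamples.

Answer: 5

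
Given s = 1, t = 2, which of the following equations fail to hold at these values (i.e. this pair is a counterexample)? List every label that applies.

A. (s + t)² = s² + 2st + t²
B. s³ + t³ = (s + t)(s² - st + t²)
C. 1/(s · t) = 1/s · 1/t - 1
C

Evaluating each claim at the given values:
A. LHS = 9, RHS = 9 → holds here (LHS = RHS)
B. LHS = 9, RHS = 9 → holds here (LHS = RHS)
C. LHS = 1/2, RHS = -1/2 → fails here (LHS ≠ RHS)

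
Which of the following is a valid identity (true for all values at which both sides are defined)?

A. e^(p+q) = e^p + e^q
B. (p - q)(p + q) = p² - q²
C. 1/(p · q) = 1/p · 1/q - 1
B

A: fails at (1, 3) — LHS = e^4 ≈ 54.6, RHS = e + e^3 ≈ 22.8.
B: holds — e.g. at (6, 7), both sides equal -13.
C: fails at (2, 4) — LHS = 1/8, RHS = -7/8.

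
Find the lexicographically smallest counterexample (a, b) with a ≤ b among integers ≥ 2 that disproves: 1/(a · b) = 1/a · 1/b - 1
(a, b) = (2, 2)

Substituting (2, 2) into the claim:
LHS = 1/(2 · 2) = 1/4
RHS = 1/2 · 1/2 - 1 = -3/4

Since LHS ≠ RHS, this pair disproves the claim, and no lexicographically smaller pair (a ≤ b, integers ≥ 2) does.

For instance (2, 4) is also a counterexample (LHS = 1/8, RHS = -7/8), but it's lexicographically larger.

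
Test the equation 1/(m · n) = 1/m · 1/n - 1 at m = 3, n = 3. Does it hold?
Fails

Substituting m = 3, n = 3:

LHS = 1/(3 · 3) = 1/9
RHS = 1/3 · 1/3 - 1 = -8/9

LHS ≠ RHS, so the equation does not hold at this point.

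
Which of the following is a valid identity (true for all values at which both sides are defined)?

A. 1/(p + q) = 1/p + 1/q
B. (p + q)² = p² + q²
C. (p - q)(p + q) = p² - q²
C

A: fails at (3, 5) — LHS = 1/8, RHS = 8/15.
B: fails at (2, 2) — LHS = 16, RHS = 8.
C: holds — e.g. at (2, 4), both sides equal -12.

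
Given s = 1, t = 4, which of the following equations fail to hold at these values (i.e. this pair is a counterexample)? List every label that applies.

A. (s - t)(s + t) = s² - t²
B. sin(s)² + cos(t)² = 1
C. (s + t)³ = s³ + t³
Evaluating each claim at the given values:
A. LHS = -15, RHS = -15 → holds here (LHS = RHS)
B. LHS = cos(4)² + sin(1)² ≈ 1.135, RHS = 1 → fails here (LHS ≠ RHS)
C. LHS = 125, RHS = 65 → fails here (LHS ≠ RHS)

Answer: B, C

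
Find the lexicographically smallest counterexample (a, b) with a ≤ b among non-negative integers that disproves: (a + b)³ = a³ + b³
(a, b) = (1, 1)

At (0, 7): both sides equal 343, so it holds there.

Substituting (1, 1) into the claim:
LHS = (1 + 1)³ = 8
RHS = 1³ + 1³ = 2

Since LHS ≠ RHS, this pair disproves the claim, and no lexicographically smaller pair (a ≤ b, non-negative integers) does.

For instance (3, 4) is also a counterexample (LHS = 343, RHS = 91), but it's lexicographically larger.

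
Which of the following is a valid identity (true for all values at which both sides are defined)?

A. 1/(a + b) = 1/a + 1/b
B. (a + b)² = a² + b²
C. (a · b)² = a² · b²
C

A: fails at (5, 8) — LHS = 1/13, RHS = 13/40.
B: fails at (1, 1) — LHS = 4, RHS = 2.
C: holds — e.g. at (4, 6), both sides equal 576.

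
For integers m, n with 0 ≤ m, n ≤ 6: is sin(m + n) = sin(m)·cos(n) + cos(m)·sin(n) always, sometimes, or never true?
Always true

The identity holds for every pair in the range. For instance at (m, n) = (6, 1): both sides equal sin(7) ≈ 0.657.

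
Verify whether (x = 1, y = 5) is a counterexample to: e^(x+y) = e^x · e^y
Substituting x = 1, y = 5:
LHS = e^(1+5) = e^6 ≈ 403.4
RHS = e^1 · e^5 = e^6 ≈ 403.4

The sides agree, so this pair does not disprove the claim.

Answer: No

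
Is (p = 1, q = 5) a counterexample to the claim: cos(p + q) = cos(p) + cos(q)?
Yes

Substituting p = 1, q = 5:
LHS = cos(1 + 5) = cos(6) ≈ 0.9602
RHS = cos(1) + cos(5) ≈ 0.824

Since LHS ≠ RHS, this pair disproves the claim.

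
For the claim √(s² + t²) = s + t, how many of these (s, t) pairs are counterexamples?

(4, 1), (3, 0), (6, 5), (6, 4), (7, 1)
Testing each pair:
(4, 1): LHS = √(17) ≈ 4.123, RHS = 5 → counterexample
(3, 0): LHS = 3, RHS = 3 → satisfies claim
(6, 5): LHS = √(61) ≈ 7.81, RHS = 11 → counterexample
(6, 4): LHS = 2·√(13) ≈ 7.211, RHS = 10 → counterexample
(7, 1): LHS = 5·√(2) ≈ 7.071, RHS = 8 → counterexample

That makes 4 counterexamples.

Answer: 4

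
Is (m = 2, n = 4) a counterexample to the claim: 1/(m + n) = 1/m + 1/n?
Substituting m = 2, n = 4:
LHS = 1/(2 + 4) = 1/6
RHS = 1/2 + 1/4 = 3/4

Since LHS ≠ RHS, this pair disproves the claim.

Answer: Yes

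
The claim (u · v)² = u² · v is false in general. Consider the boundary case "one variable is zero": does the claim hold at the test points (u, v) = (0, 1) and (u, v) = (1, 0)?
Yes, holds at both test points

At (0, 1): LHS = 0, RHS = 0 → equal
At (1, 0): LHS = 0, RHS = 0 → equal

So the claim does hold at both of these boundary points, even though it is not an identity.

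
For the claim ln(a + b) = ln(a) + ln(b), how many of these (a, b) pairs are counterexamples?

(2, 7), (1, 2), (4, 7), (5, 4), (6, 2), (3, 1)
Testing each pair:
(2, 7): LHS = ln(9) ≈ 2.197, RHS = ln(2) + ln(7) ≈ 2.639 → counterexample
(1, 2): LHS = ln(3) ≈ 1.099, RHS = ln(2) ≈ 0.6931 → counterexample
(4, 7): LHS = ln(11) ≈ 2.398, RHS = ln(4) + ln(7) ≈ 3.332 → counterexample
(5, 4): LHS = ln(9) ≈ 2.197, RHS = ln(4) + ln(5) ≈ 2.996 → counterexample
(6, 2): LHS = ln(8) ≈ 2.079, RHS = ln(2) + ln(6) ≈ 2.485 → counterexample
(3, 1): LHS = ln(4) ≈ 1.386, RHS = ln(3) ≈ 1.099 → counterexample

That makes 6 counterexamples.

Answer: 6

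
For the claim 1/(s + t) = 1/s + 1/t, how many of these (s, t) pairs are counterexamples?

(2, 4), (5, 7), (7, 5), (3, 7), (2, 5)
5

Testing each pair:
(2, 4): LHS = 1/6, RHS = 3/4 → counterexample
(5, 7): LHS = 1/12, RHS = 12/35 → counterexample
(7, 5): LHS = 1/12, RHS = 12/35 → counterexample
(3, 7): LHS = 1/10, RHS = 10/21 → counterexample
(2, 5): LHS = 1/7, RHS = 7/10 → counterexample

That makes 5 counterexamples.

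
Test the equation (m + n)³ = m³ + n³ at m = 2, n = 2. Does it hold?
Fails

Substituting m = 2, n = 2:

LHS = (2 + 2)³ = 64
RHS = 2³ + 2³ = 16

LHS ≠ RHS, so the equation does not hold at this point.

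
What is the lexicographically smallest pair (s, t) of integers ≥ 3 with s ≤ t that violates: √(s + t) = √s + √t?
Substituting (3, 3) into the claim:
LHS = √(3 + 3) = √(6) ≈ 2.449
RHS = √3 + √3 = 2·√(3) ≈ 3.464

Since LHS ≠ RHS, this pair disproves the claim, and no lexicographically smaller pair (s ≤ t, integers ≥ 3) does.

For instance (8, 8) is also a counterexample (LHS = 4, RHS = 4·√(2) ≈ 5.657), but it's lexicographically larger.

Answer: (s, t) = (3, 3)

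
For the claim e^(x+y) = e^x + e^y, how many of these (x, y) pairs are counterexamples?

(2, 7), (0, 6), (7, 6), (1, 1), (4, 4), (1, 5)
6

Testing each pair:
(2, 7): LHS = e^9 ≈ 8103, RHS = e^2 + e^7 ≈ 1104 → counterexample
(0, 6): LHS = e^6 ≈ 403.4, RHS = 1 + e^6 ≈ 404.4 → counterexample
(7, 6): LHS = e^13 ≈ 442413.4, RHS = e^6 + e^7 ≈ 1500 → counterexample
(1, 1): LHS = e^2 ≈ 7.389, RHS = 2·e ≈ 5.437 → counterexample
(4, 4): LHS = e^8 ≈ 2981, RHS = 2·e^4 ≈ 109.2 → counterexample
(1, 5): LHS = e^6 ≈ 403.4, RHS = e + e^5 ≈ 151.1 → counterexample

That makes 6 counterexamples.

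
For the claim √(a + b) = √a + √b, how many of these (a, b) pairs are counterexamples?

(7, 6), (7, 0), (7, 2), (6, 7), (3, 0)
3

Testing each pair:
(7, 6): LHS = √(13) ≈ 3.606, RHS = √(6) + √(7) ≈ 5.095 → counterexample
(7, 0): LHS = √(7) ≈ 2.646, RHS = √(7) ≈ 2.646 → satisfies claim
(7, 2): LHS = 3, RHS = √(2) + √(7) ≈ 4.06 → counterexample
(6, 7): LHS = √(13) ≈ 3.606, RHS = √(6) + √(7) ≈ 5.095 → counterexample
(3, 0): LHS = √(3) ≈ 1.732, RHS = √(3) ≈ 1.732 → satisfies claim

That makes 3 counterexamples.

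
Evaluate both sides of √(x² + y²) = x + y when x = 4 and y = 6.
LHS = √(4² + 6²) = 2·√(13) ≈ 7.211
RHS = 4 + 6 = 10

LHS ≠ RHS (they differ by about 2.789), so the equation does not hold here.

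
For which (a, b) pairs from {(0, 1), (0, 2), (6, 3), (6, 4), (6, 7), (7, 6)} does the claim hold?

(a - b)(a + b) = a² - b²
All pairs

Testing each pair:
(0, 1): LHS = -1, RHS = -1 → holds
(0, 2): LHS = -4, RHS = -4 → holds
(6, 3): LHS = 27, RHS = 27 → holds
(6, 4): LHS = 20, RHS = 20 → holds
(6, 7): LHS = -13, RHS = -13 → holds
(7, 6): LHS = 13, RHS = 13 → holds

Every pair satisfies the claim.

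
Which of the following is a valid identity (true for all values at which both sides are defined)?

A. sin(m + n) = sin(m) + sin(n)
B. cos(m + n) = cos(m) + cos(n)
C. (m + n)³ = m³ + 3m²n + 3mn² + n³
A: fails at (5, 8) — LHS = sin(13) ≈ 0.4202, RHS = sin(5) + sin(8) ≈ 0.03043.
B: fails at (5, 8) — LHS = cos(13) ≈ 0.9074, RHS = cos(8) + cos(5) ≈ 0.1382.
C: holds — e.g. at (1, 2), both sides equal 27.

Answer: C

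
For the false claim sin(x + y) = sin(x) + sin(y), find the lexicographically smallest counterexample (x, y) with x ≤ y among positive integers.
Substituting (1, 1) into the claim:
LHS = sin(1 + 1) = sin(2) ≈ 0.9093
RHS = sin(1) + sin(1) = 2·sin(1) ≈ 1.683

Since LHS ≠ RHS, this pair disproves the claim, and no lexicographically smaller pair (x ≤ y, positive integers) does.

For instance (2, 7) is also a counterexample (LHS = sin(9) ≈ 0.4121, RHS = sin(7) + sin(2) ≈ 1.566), but it's lexicographically larger.

Answer: (x, y) = (1, 1)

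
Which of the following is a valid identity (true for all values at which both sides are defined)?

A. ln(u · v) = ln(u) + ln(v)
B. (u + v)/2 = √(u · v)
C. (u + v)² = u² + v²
A

A: holds — e.g. at (2, 5), both sides equal ln(10) ≈ 2.303.
B: fails at (1, 5) — LHS = 3, RHS = √(5) ≈ 2.236.
C: fails at (2, 2) — LHS = 16, RHS = 8.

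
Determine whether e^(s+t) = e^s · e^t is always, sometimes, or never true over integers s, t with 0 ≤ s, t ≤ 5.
The identity holds for every pair in the range. For instance at (s, t) = (4, 0): both sides equal e^4 ≈ 54.6.

Answer: Always true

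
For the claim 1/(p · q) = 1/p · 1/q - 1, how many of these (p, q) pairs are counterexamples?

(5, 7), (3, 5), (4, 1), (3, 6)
Testing each pair:
(5, 7): LHS = 1/35, RHS = -34/35 → counterexample
(3, 5): LHS = 1/15, RHS = -14/15 → counterexample
(4, 1): LHS = 1/4, RHS = -3/4 → counterexample
(3, 6): LHS = 1/18, RHS = -17/18 → counterexample

That makes 4 counterexamples.

Answer: 4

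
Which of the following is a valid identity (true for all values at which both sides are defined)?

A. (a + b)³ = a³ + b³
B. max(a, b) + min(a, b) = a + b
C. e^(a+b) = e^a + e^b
A: fails at (1, 5) — LHS = 216, RHS = 126.
B: holds — e.g. at (5, 5), both sides equal 10.
C: fails at (2, 2) — LHS = e^4 ≈ 54.6, RHS = 2·e^2 ≈ 14.78.

Answer: B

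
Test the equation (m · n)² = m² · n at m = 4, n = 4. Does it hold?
Substituting m = 4, n = 4:

LHS = (4 · 4)² = 256
RHS = 4² · 4 = 64

LHS ≠ RHS, so the equation does not hold at this point.

Answer: Fails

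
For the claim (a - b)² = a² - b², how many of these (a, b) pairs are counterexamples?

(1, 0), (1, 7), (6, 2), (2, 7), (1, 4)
4

Testing each pair:
(1, 0): LHS = 1, RHS = 1 → satisfies claim
(1, 7): LHS = 36, RHS = -48 → counterexample
(6, 2): LHS = 16, RHS = 32 → counterexample
(2, 7): LHS = 25, RHS = -45 → counterexample
(1, 4): LHS = 9, RHS = -15 → counterexample

That makes 4 counterexamples.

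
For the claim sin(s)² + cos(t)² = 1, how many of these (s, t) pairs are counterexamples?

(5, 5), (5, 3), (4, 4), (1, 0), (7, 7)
Testing each pair:
(5, 5): LHS = cos(5)² + sin(5)² = 1, RHS = 1 → satisfies claim
(5, 3): LHS = sin(5)² + cos(3)² ≈ 1.9, RHS = 1 → counterexample
(4, 4): LHS = cos(4)² + sin(4)² = 1, RHS = 1 → satisfies claim
(1, 0): LHS = sin(1)² + 1 ≈ 1.708, RHS = 1 → counterexample
(7, 7): LHS = sin(7)² + cos(7)² = 1, RHS = 1 → satisfies claim

That makes 2 counterexamples.

Answer: 2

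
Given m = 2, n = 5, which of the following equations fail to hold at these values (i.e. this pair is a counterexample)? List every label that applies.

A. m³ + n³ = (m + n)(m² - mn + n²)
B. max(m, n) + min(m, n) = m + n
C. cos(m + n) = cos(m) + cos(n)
C

Evaluating each claim at the given values:
A. LHS = 133, RHS = 133 → holds here (LHS = RHS)
B. LHS = 7, RHS = 7 → holds here (LHS = RHS)
C. LHS = cos(7) ≈ 0.7539, RHS = cos(2) + cos(5) ≈ -0.1325 → fails here (LHS ≠ RHS)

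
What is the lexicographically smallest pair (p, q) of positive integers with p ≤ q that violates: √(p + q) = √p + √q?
(p, q) = (1, 1)

Substituting (1, 1) into the claim:
LHS = √(1 + 1) = √(2) ≈ 1.414
RHS = √1 + √1 = 2

Since LHS ≠ RHS, this pair disproves the claim, and no lexicographically smaller pair (p ≤ q, positive integers) does.

For instance (2, 8) is also a counterexample (LHS = √(10) ≈ 3.162, RHS = 3·√(2) ≈ 4.243), but it's lexicographically larger.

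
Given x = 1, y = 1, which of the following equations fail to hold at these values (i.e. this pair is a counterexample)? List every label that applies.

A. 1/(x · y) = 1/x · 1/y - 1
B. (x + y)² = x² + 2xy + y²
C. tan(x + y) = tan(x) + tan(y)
A, C

Evaluating each claim at the given values:
A. LHS = 1, RHS = 0 → fails here (LHS ≠ RHS)
B. LHS = 4, RHS = 4 → holds here (LHS = RHS)
C. LHS = tan(2) ≈ -2.185, RHS = 2·tan(1) ≈ 3.115 → fails here (LHS ≠ RHS)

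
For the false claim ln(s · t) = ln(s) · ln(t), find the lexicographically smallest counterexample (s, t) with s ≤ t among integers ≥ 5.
(s, t) = (5, 5)

Substituting (5, 5) into the claim:
LHS = ln(5 · 5) = ln(25) ≈ 3.219
RHS = ln(5) · ln(5) = ln(5)² ≈ 2.59

Since LHS ≠ RHS, this pair disproves the claim, and no lexicographically smaller pair (s ≤ t, integers ≥ 5) does.

For instance (5, 7) is also a counterexample (LHS = ln(35) ≈ 3.555, RHS = ln(5)·ln(7) ≈ 3.132), but it's lexicographically larger.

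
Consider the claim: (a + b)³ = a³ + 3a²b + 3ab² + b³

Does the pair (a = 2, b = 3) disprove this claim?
Substituting a = 2, b = 3:
LHS = (2 + 3)³ = 125
RHS = 2³ + 3·2²·3 + 3·2·3² + 3³ = 125

The sides agree, so this pair does not disprove the claim.

Answer: No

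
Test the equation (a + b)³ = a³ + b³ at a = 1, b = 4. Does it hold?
Fails

Substituting a = 1, b = 4:

LHS = (1 + 4)³ = 125
RHS = 1³ + 4³ = 65

LHS ≠ RHS, so the equation does not hold at this point.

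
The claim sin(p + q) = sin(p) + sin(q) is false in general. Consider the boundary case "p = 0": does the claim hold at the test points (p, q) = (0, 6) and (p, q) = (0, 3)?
At (0, 6): LHS = sin(6) ≈ -0.2794, RHS = sin(6) ≈ -0.2794 → equal
At (0, 3): LHS = sin(3) ≈ 0.1411, RHS = sin(3) ≈ 0.1411 → equal

So the claim does hold at both of these boundary points, even though it is not an identity.

Answer: Yes, holds at both test points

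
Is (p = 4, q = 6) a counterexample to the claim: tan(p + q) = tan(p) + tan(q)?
Substituting p = 4, q = 6:
LHS = tan(4 + 6) = tan(10) ≈ 0.6484
RHS = tan(4) + tan(6) ≈ 0.8668

Since LHS ≠ RHS, this pair disproves the claim.

Answer: Yes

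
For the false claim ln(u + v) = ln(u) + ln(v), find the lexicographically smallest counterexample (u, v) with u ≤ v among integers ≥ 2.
(u, v) = (2, 3)

Substituting (2, 3) into the claim:
LHS = ln(2 + 3) = ln(5) ≈ 1.609
RHS = ln(2) + ln(3) ≈ 1.792

Since LHS ≠ RHS, this pair disproves the claim, and no lexicographically smaller pair (u ≤ v, integers ≥ 2) does.

For instance (8, 8) is also a counterexample (LHS = ln(16) ≈ 2.773, RHS = 2·ln(8) ≈ 4.159), but it's lexicographically larger.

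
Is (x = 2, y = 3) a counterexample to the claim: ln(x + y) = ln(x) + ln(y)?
Substituting x = 2, y = 3:
LHS = ln(2 + 3) = ln(5) ≈ 1.609
RHS = ln(2) + ln(3) ≈ 1.792

Since LHS ≠ RHS, this pair disproves the claim.

Answer: Yes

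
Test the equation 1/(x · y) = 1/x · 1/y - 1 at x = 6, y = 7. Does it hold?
Substituting x = 6, y = 7:

LHS = 1/(6 · 7) = 1/42
RHS = 1/6 · 1/7 - 1 = -41/42

LHS ≠ RHS, so the equation does not hold at this point.

Answer: Fails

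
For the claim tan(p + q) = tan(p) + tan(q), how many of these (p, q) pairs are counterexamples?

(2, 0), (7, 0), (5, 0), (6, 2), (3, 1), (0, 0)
2

Testing each pair:
(2, 0): LHS = tan(2) ≈ -2.185, RHS = tan(2) ≈ -2.185 → satisfies claim
(7, 0): LHS = tan(7) ≈ 0.8714, RHS = tan(7) ≈ 0.8714 → satisfies claim
(5, 0): LHS = tan(5) ≈ -3.381, RHS = tan(5) ≈ -3.381 → satisfies claim
(6, 2): LHS = tan(8) ≈ -6.8, RHS = tan(2) + tan(6) ≈ -2.476 → counterexample
(3, 1): LHS = tan(4) ≈ 1.158, RHS = tan(3) + tan(1) ≈ 1.415 → counterexample
(0, 0): LHS = 0, RHS = 0 → satisfies claim

That makes 2 counterexamples.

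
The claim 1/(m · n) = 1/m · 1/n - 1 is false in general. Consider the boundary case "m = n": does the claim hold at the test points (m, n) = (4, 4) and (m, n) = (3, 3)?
At (4, 4): LHS = 1/16 ≠ RHS = -15/16
At (3, 3): LHS = 1/9 ≠ RHS = -8/9

Answer: No, fails at both test points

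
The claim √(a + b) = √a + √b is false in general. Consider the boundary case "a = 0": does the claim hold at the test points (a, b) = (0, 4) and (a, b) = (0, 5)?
At (0, 4): LHS = 2, RHS = 2 → equal
At (0, 5): LHS = √(5) ≈ 2.236, RHS = √(5) ≈ 2.236 → equal

So the claim does hold at both of these boundary points, even though it is not an identity.

Answer: Yes, holds at both test points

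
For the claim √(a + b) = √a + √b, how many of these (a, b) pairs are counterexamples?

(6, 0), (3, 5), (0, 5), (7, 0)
Testing each pair:
(6, 0): LHS = √(6) ≈ 2.449, RHS = √(6) ≈ 2.449 → satisfies claim
(3, 5): LHS = 2·√(2) ≈ 2.828, RHS = √(3) + √(5) ≈ 3.968 → counterexample
(0, 5): LHS = √(5) ≈ 2.236, RHS = √(5) ≈ 2.236 → satisfies claim
(7, 0): LHS = √(7) ≈ 2.646, RHS = √(7) ≈ 2.646 → satisfies claim

That makes 1 counterexample.

Answer: 1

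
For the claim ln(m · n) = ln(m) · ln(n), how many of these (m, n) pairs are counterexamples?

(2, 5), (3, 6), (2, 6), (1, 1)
Testing each pair:
(2, 5): LHS = ln(10) ≈ 2.303, RHS = ln(2)·ln(5) ≈ 1.116 → counterexample
(3, 6): LHS = ln(18) ≈ 2.89, RHS = ln(3)·ln(6) ≈ 1.968 → counterexample
(2, 6): LHS = ln(12) ≈ 2.485, RHS = ln(2)·ln(6) ≈ 1.242 → counterexample
(1, 1): LHS = 0, RHS = 0 → satisfies claim

That makes 3 counterexamples.

Answer: 3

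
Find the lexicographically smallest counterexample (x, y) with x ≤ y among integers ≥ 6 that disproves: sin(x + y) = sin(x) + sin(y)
(x, y) = (6, 6)

Substituting (6, 6) into the claim:
LHS = sin(6 + 6) = sin(12) ≈ -0.5366
RHS = sin(6) + sin(6) = 2·sin(6) ≈ -0.5588

Since LHS ≠ RHS, this pair disproves the claim, and no lexicographically smaller pair (x ≤ y, integers ≥ 6) does.

For instance (12, 12) is also a counterexample (LHS = sin(24) ≈ -0.9056, RHS = 2·sin(12) ≈ -1.073), but it's lexicographically larger.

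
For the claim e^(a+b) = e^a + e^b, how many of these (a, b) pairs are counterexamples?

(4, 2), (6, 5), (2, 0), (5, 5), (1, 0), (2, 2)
Testing each pair:
(4, 2): LHS = e^6 ≈ 403.4, RHS = e^2 + e^4 ≈ 61.99 → counterexample
(6, 5): LHS = e^11 ≈ 59874.1, RHS = e^5 + e^6 ≈ 551.8 → counterexample
(2, 0): LHS = e^2 ≈ 7.389, RHS = 1 + e^2 ≈ 8.389 → counterexample
(5, 5): LHS = e^10 ≈ 22026.5, RHS = 2·e^5 ≈ 296.8 → counterexample
(1, 0): LHS = e ≈ 2.718, RHS = 1 + e ≈ 3.718 → counterexample
(2, 2): LHS = e^4 ≈ 54.6, RHS = 2·e^2 ≈ 14.78 → counterexample

That makes 6 counterexamples.

Answer: 6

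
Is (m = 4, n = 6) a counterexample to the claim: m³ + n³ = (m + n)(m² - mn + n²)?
Substituting m = 4, n = 6:
LHS = 4³ + 6³ = 280
RHS = (4 + 6)(4² - 4·6 + 6²) = 280

The sides agree, so this pair does not disprove the claim.

Answer: No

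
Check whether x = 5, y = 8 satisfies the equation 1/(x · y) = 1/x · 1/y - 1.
Fails

Substituting x = 5, y = 8:

LHS = 1/(5 · 8) = 1/40
RHS = 1/5 · 1/8 - 1 = -39/40

LHS ≠ RHS, so the equation does not hold at this point.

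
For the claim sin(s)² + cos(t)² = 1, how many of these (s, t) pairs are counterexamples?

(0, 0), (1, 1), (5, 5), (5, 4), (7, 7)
Testing each pair:
(0, 0): LHS = 1, RHS = 1 → satisfies claim
(1, 1): LHS = cos(1)² + sin(1)² = 1, RHS = 1 → satisfies claim
(5, 5): LHS = cos(5)² + sin(5)² = 1, RHS = 1 → satisfies claim
(5, 4): LHS = cos(4)² + sin(5)² ≈ 1.347, RHS = 1 → counterexample
(7, 7): LHS = sin(7)² + cos(7)² = 1, RHS = 1 → satisfies claim

That makes 1 counterexample.

Answer: 1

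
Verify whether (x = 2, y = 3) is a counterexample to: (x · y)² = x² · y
Yes

Substituting x = 2, y = 3:
LHS = (2 · 3)² = 36
RHS = 2² · 3 = 12

Since LHS ≠ RHS, this pair disproves the claim.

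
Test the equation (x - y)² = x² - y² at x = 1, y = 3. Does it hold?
Substituting x = 1, y = 3:

LHS = (1 - 3)² = 4
RHS = 1² - 3² = -8

LHS ≠ RHS, so the equation does not hold at this point.

Answer: Fails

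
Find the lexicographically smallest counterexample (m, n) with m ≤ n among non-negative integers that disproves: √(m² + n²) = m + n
(m, n) = (1, 1)

At (0, 1): both sides equal 1, so it holds there.
At (0, 2): both sides equal 2, so it holds there.

Substituting (1, 1) into the claim:
LHS = √(1² + 1²) = √(2) ≈ 1.414
RHS = 1 + 1 = 2

Since LHS ≠ RHS, this pair disproves the claim, and no lexicographically smaller pair (m ≤ n, non-negative integers) does.

For instance (3, 5) is also a counterexample (LHS = √(34) ≈ 5.831, RHS = 8), but it's lexicographically larger.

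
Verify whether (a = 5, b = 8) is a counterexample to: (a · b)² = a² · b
Substituting a = 5, b = 8:
LHS = (5 · 8)² = 1600
RHS = 5² · 8 = 200

Since LHS ≠ RHS, this pair disproves the claim.

Answer: Yes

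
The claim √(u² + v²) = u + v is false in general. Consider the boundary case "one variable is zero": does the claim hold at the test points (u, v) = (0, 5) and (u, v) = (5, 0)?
At (0, 5): LHS = 5, RHS = 5 → equal
At (5, 0): LHS = 5, RHS = 5 → equal

So the claim does hold at both of these boundary points, even though it is not an identity.

Answer: Yes, holds at both test points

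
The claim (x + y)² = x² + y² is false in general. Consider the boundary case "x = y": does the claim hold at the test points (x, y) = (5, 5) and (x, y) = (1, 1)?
At (5, 5): LHS = 100 ≠ RHS = 50
At (1, 1): LHS = 4 ≠ RHS = 2

Answer: No, fails at both test points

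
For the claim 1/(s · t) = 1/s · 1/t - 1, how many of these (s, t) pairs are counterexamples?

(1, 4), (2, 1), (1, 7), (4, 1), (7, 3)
5

Testing each pair:
(1, 4): LHS = 1/4, RHS = -3/4 → counterexample
(2, 1): LHS = 1/2, RHS = -1/2 → counterexample
(1, 7): LHS = 1/7, RHS = -6/7 → counterexample
(4, 1): LHS = 1/4, RHS = -3/4 → counterexample
(7, 3): LHS = 1/21, RHS = -20/21 → counterexample

That makes 5 counterexamples.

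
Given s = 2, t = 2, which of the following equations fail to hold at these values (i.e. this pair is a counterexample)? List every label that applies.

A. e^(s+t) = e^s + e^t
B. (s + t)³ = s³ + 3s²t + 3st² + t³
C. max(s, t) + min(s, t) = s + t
A

Evaluating each claim at the given values:
A. LHS = e^4 ≈ 54.6, RHS = 2·e^2 ≈ 14.78 → fails here (LHS ≠ RHS)
B. LHS = 64, RHS = 64 → holds here (LHS = RHS)
C. LHS = 4, RHS = 4 → holds here (LHS = RHS)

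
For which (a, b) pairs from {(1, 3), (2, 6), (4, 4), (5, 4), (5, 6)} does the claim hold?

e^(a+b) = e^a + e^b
Testing each pair:
(1, 3): LHS = e^4 ≈ 54.6, RHS = e + e^3 ≈ 22.8 → fails
(2, 6): LHS = e^8 ≈ 2981, RHS = e^2 + e^6 ≈ 410.8 → fails
(4, 4): LHS = e^8 ≈ 2981, RHS = 2·e^4 ≈ 109.2 → fails
(5, 4): LHS = e^9 ≈ 8103, RHS = e^4 + e^5 ≈ 203 → fails
(5, 6): LHS = e^11 ≈ 59874.1, RHS = e^5 + e^6 ≈ 551.8 → fails

No pair satisfies the claim.

Answer: None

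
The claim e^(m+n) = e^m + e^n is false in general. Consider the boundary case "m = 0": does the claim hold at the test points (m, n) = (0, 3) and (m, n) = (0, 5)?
No, fails at both test points

At (0, 3): LHS = e^3 ≈ 20.09 ≠ RHS = 1 + e^3 ≈ 21.09
At (0, 5): LHS = e^5 ≈ 148.4 ≠ RHS = 1 + e^5 ≈ 149.4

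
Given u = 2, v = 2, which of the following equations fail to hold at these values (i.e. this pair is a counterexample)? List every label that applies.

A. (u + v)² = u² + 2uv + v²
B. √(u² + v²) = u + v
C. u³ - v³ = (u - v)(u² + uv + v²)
B

Evaluating each claim at the given values:
A. LHS = 16, RHS = 16 → holds here (LHS = RHS)
B. LHS = 2·√(2) ≈ 2.828, RHS = 4 → fails here (LHS ≠ RHS)
C. LHS = 0, RHS = 0 → holds here (LHS = RHS)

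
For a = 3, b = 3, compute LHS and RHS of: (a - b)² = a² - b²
LHS = (3 - 3)² = 0
RHS = 3² - 3² = 0

LHS = RHS: the two sides agree.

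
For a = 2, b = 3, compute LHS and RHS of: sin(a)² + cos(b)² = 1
LHS = sin(2)² + cos(3)² ≈ 1.807
RHS = 1

LHS ≠ RHS (they differ by about 0.8069), so the equation does not hold here.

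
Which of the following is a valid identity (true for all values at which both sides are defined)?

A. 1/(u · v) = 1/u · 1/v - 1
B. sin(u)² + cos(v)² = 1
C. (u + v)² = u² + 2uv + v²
A: fails at (4, 6) — LHS = 1/24, RHS = -23/24.
B: fails at (1, 2) — LHS = cos(2)² + sin(1)² ≈ 0.8813, RHS = 1.
C: holds — e.g. at (1, 4), both sides equal 25.

Answer: C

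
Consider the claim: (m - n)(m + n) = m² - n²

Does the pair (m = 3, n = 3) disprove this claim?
Substituting m = 3, n = 3:
LHS = (3 - 3)(3 + 3) = 0
RHS = 3² - 3² = 0

The sides agree, so this pair does not disprove the claim.

Answer: No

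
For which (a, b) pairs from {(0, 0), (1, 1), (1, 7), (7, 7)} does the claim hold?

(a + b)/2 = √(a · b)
Testing each pair:
(0, 0): LHS = 0, RHS = 0 → holds
(1, 1): LHS = 1, RHS = 1 → holds
(1, 7): LHS = 4, RHS = √(7) ≈ 2.646 → fails
(7, 7): LHS = 7, RHS = 7 → holds

3 of 4 pairs satisfy the claim.

Answer: (0, 0), (1, 1), (7, 7)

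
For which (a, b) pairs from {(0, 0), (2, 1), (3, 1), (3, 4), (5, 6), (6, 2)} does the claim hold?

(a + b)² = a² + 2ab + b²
All pairs

Testing each pair:
(0, 0): LHS = 0, RHS = 0 → holds
(2, 1): LHS = 9, RHS = 9 → holds
(3, 1): LHS = 16, RHS = 16 → holds
(3, 4): LHS = 49, RHS = 49 → holds
(5, 6): LHS = 121, RHS = 121 → holds
(6, 2): LHS = 64, RHS = 64 → holds

Every pair satisfies the claim.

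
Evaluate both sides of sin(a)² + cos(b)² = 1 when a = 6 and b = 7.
LHS = sin(6)² + cos(7)² ≈ 0.6464
RHS = 1

LHS ≠ RHS (they differ by about 0.3536), so the equation does not hold here.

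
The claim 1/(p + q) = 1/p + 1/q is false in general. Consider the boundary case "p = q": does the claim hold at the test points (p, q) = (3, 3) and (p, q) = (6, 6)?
No, fails at both test points

At (3, 3): LHS = 1/6 ≠ RHS = 2/3
At (6, 6): LHS = 1/12 ≠ RHS = 1/3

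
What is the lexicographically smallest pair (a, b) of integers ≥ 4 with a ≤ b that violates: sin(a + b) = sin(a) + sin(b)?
(a, b) = (4, 4)

Substituting (4, 4) into the claim:
LHS = sin(4 + 4) = sin(8) ≈ 0.9894
RHS = sin(4) + sin(4) = 2·sin(4) ≈ -1.514

Since LHS ≠ RHS, this pair disproves the claim, and no lexicographically smaller pair (a ≤ b, integers ≥ 4) does.

For instance (6, 6) is also a counterexample (LHS = sin(12) ≈ -0.5366, RHS = 2·sin(6) ≈ -0.5588), but it's lexicographically larger.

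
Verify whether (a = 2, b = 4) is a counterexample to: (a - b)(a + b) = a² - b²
Substituting a = 2, b = 4:
LHS = (2 - 4)(2 + 4) = -12
RHS = 2² - 4² = -12

The sides agree, so this pair does not disprove the claim.

Answer: No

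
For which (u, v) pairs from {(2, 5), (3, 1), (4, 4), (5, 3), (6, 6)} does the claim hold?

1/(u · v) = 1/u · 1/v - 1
None

Testing each pair:
(2, 5): LHS = 1/10, RHS = -9/10 → fails
(3, 1): LHS = 1/3, RHS = -2/3 → fails
(4, 4): LHS = 1/16, RHS = -15/16 → fails
(5, 3): LHS = 1/15, RHS = -14/15 → fails
(6, 6): LHS = 1/36, RHS = -35/36 → fails

No pair satisfies the claim.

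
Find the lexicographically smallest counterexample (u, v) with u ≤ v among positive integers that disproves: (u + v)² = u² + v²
(u, v) = (1, 1)

Substituting (1, 1) into the claim:
LHS = (1 + 1)² = 4
RHS = 1² + 1² = 2

Since LHS ≠ RHS, this pair disproves the claim, and no lexicographically smaller pair (u ≤ v, positive integers) does.

For instance (4, 4) is also a counterexample (LHS = 64, RHS = 32), but it's lexicographically larger.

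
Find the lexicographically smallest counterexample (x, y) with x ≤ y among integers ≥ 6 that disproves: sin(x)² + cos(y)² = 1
(x, y) = (6, 7)

At (6, 6): both sides equal 1, so it holds there.

Substituting (6, 7) into the claim:
LHS = sin(6)² + cos(7)² ≈ 0.6464
RHS = 1

Since LHS ≠ RHS, this pair disproves the claim, and no lexicographically smaller pair (x ≤ y, integers ≥ 6) does.

For instance (11, 12) is also a counterexample (LHS = cos(12)² + sin(11)² ≈ 1.712, RHS = 1), but it's lexicographically larger.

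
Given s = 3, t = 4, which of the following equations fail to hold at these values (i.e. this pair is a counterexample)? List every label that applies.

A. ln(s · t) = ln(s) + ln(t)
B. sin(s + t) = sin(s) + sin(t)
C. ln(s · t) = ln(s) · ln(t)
Evaluating each claim at the given values:
A. LHS = ln(12) ≈ 2.485, RHS = ln(3) + ln(4) ≈ 2.485 → holds here (LHS = RHS)
B. LHS = sin(7) ≈ 0.657, RHS = sin(4) + sin(3) ≈ -0.6157 → fails here (LHS ≠ RHS)
C. LHS = ln(12) ≈ 2.485, RHS = ln(3)·ln(4) ≈ 1.523 → fails here (LHS ≠ RHS)

Answer: B, C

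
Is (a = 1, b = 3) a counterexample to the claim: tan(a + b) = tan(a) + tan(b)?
Substituting a = 1, b = 3:
LHS = tan(1 + 3) = tan(4) ≈ 1.158
RHS = tan(1) + tan(3) ≈ 1.415

Since LHS ≠ RHS, this pair disproves the claim.

Answer: Yes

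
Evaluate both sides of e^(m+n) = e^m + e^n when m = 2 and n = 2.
LHS = e^(2+2) = e^4 ≈ 54.6
RHS = e^2 + e^2 = 2·e^2 ≈ 14.78

LHS ≠ RHS (they differ by about 39.82), so the equation does not hold here.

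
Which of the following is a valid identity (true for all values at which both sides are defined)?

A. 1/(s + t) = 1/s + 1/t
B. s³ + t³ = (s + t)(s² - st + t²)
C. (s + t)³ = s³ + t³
A: fails at (4, 5) — LHS = 1/9, RHS = 9/20.
B: holds — e.g. at (4, 5), both sides equal 189.
C: fails at (1, 2) — LHS = 27, RHS = 9.

Answer: B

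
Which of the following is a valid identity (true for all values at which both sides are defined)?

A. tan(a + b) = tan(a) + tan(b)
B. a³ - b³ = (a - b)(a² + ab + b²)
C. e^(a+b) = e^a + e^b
A: fails at (2, 2) — LHS = tan(4) ≈ 1.158, RHS = 2·tan(2) ≈ -4.37.
B: holds — e.g. at (1, 5), both sides equal -124.
C: fails at (2, 4) — LHS = e^6 ≈ 403.4, RHS = e^2 + e^4 ≈ 61.99.

Answer: B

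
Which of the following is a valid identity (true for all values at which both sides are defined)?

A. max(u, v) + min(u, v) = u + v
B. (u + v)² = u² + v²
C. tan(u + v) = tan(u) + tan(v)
A

A: holds — e.g. at (2, 2), both sides equal 4.
B: fails at (4, 4) — LHS = 64, RHS = 32.
C: fails at (1, 4) — LHS = tan(5) ≈ -3.381, RHS = tan(4) + tan(1) ≈ 2.715.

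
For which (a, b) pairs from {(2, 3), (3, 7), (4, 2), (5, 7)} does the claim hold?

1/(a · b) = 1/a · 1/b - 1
Testing each pair:
(2, 3): LHS = 1/6, RHS = -5/6 → fails
(3, 7): LHS = 1/21, RHS = -20/21 → fails
(4, 2): LHS = 1/8, RHS = -7/8 → fails
(5, 7): LHS = 1/35, RHS = -34/35 → fails

No pair satisfies the claim.

Answer: None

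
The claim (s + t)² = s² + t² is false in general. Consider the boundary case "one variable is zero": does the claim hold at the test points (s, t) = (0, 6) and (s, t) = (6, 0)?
At (0, 6): LHS = 36, RHS = 36 → equal
At (6, 0): LHS = 36, RHS = 36 → equal

So the claim does hold at both of these boundary points, even though it is not an identity.

Answer: Yes, holds at both test points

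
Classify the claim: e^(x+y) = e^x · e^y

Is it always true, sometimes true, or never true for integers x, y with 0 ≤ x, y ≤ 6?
The identity holds for every pair in the range. For instance at (x, y) = (6, 5): both sides equal e^11 ≈ 59874.1.

Answer: Always true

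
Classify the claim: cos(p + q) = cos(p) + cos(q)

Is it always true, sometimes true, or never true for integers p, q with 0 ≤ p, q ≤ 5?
Never true

The claim fails for every pair in the range. For instance at (p, q) = (3, 5): LHS = cos(8) ≈ -0.1455, RHS = cos(3) + cos(5) ≈ -0.7063.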